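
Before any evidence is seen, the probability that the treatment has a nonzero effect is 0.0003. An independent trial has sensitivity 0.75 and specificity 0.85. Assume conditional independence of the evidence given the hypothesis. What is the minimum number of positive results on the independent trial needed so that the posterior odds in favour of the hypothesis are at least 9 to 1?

Prior odds: 0.0003 ÷ 0.9997 = 3/9997.
False-positive rate = 1 − 0.85 = 0.15; likelihood ratio of a positive = 0.75/0.15 = 5.
Target odds = 9.
Need (3/9997) × 5ⁿ ≥ 9, i.e. 5ⁿ ≥ 29991.
5⁶ = 15625 falls short of 29991 but 5⁷ = 78125 reaches it, so n = 7.

7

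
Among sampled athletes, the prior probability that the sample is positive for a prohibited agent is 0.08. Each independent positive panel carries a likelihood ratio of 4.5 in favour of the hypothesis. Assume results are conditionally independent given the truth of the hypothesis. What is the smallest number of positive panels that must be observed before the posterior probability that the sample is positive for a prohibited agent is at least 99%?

Prior odds: 0.08 ÷ 0.92 = 2/23.
Likelihood ratio per positive panel = 4.5.
Target posterior odds = 0.99/0.01 = 99.
Require 4.5ⁿ ≥ 99 ÷ (2/23) = 1138.5.
4.5⁴ = 410.0625 falls short of 1138.5 but 4.5⁵ = 1845.28125 reaches it, so n = 5.

5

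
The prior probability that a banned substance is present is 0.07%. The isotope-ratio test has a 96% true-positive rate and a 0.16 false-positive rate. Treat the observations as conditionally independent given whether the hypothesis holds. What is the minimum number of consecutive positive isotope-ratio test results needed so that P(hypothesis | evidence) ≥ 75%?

5

Prior odds = 0.0007/0.9993 = 7/9993.
Likelihood ratio of a positive result = 0.96/0.16 = 6.
Target posterior odds = 0.75/0.25 = 3.
Need (7/9993) × 6ⁿ ≥ 3, i.e. 6ⁿ ≥ 29979/7.
6⁴ = 1296 falls short of 29979/7 but 6⁵ = 7776 reaches it, so n = 5.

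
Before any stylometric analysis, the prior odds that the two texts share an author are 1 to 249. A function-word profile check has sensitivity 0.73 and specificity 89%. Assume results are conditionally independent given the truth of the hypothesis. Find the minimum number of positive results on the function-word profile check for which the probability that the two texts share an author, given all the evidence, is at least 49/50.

5

Prior odds = 1/249.
False-positive rate = 1 − 0.89 = 0.11; likelihood ratio of a positive = 0.73/0.11 = 73/11.
Target odds: 0.98 ÷ 0.02 = 49.
Need (1/249) × (73/11)ⁿ ≥ 49, i.e. (73/11)ⁿ ≥ 12201.
(73/11)⁴ = 28398241/14641 falls short of 12201 but (73/11)⁵ ≈12872.1 reaches it, so n = 5.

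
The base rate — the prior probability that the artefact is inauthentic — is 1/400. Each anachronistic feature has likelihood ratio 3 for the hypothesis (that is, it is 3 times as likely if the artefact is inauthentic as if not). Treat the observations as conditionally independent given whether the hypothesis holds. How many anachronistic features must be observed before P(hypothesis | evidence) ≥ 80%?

Prior odds: 0.0025 ÷ 0.9975 = 1/399.
Likelihood ratio per anachronistic feature = 3.
Target posterior odds = 0.8/0.2 = 4.
Require 3ⁿ ≥ 4 ÷ (1/399) = 1596.
3⁶ = 729 falls short of 1596 but 3⁷ = 2187 reaches it, so n = 7.

7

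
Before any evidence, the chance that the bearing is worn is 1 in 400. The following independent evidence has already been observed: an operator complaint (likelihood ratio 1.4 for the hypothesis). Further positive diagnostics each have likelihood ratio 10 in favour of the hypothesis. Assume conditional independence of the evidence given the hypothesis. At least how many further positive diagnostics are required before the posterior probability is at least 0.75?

Prior odds = 0.0025/0.9975 = 1/399.
Bayes factor of the evidence already in hand = 1.4.
Odds after that evidence = (1/399) × 1.4 = 1/285.
Target odds = 0.75/0.25 = 3.
Need 10ⁿ ≥ 3 ÷ (1/285) = 855.
10² = 100 falls short of 855 but 10³ = 1000 reaches it, so n = 3.

3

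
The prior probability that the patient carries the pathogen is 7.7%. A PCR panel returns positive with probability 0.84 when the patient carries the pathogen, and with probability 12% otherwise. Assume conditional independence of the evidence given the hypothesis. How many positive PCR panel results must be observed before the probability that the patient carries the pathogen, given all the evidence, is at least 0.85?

Prior odds: 0.077 ÷ 0.923 = 77/923.
Likelihood ratio of a positive result = 0.84/0.12 = 7.
Target posterior odds = 0.85/0.15 = 17/3.
Need (77/923) × 7ⁿ ≥ 17/3, i.e. 7ⁿ ≥ 15691/231.
7² = 49 falls short of 15691/231 but 7³ = 343 reaches it, so n = 3.

3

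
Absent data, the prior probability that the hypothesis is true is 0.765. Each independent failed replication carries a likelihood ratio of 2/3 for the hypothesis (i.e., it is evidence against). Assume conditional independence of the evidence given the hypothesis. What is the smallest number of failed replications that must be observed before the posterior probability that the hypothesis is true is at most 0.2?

7

Prior odds = 0.765/0.235 = 153/47.
Likelihood ratio per failed replication = 2/3.
Target posterior odds = 0.2/0.8 = 0.25.
Require (2/3)ⁿ ≤ 0.25 ÷ (153/47) = 47/612.
(2/3)⁶ = 64/729 is still above 47/612 but (2/3)⁷ = 128/2187 is at or below it, so n = 7.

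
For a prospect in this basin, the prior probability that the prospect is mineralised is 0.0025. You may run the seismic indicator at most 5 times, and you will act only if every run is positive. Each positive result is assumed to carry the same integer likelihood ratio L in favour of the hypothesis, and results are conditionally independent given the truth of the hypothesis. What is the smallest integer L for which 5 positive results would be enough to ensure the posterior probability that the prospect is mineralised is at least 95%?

Prior odds = 0.0025/0.9975 = 1/399.
Target odds = 0.95/0.05 = 19.
Need L⁵ ≥ 19 ÷ (1/399) = 7581.
5⁵ = 3125 < 7581 ≤ 7776 = 6⁵, so L = 6.

6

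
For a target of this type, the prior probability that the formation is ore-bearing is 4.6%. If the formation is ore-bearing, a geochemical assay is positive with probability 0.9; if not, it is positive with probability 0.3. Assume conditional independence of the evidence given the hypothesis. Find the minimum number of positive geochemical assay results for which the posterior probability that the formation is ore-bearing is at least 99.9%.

Prior odds: 0.046 ÷ 0.954 = 23/477.
Likelihood ratio of a positive = 0.9/0.3 = 3.
Target odds: 0.999 ÷ 0.001 = 999.
Require 3ⁿ ≥ 999 ÷ (23/477) = 476523/23.
3⁹ = 19683 falls short of 476523/23 but 3¹⁰ = 59049 reaches it, so n = 10.

10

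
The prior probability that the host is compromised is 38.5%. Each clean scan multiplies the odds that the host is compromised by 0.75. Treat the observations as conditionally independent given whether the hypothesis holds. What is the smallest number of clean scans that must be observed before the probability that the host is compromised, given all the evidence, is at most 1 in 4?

Prior odds: 0.385 ÷ 0.615 = 77/123.
Likelihood ratio per clean scan = 0.75.
Target odds: 0.25 ÷ 0.75 = 1/3.
Require 0.75ⁿ ≤ 1/3 ÷ (77/123) = 41/77.
0.75² = 0.5625 is still above 41/77 but 0.75³ = 0.421875 is at or below it, so n = 3.

3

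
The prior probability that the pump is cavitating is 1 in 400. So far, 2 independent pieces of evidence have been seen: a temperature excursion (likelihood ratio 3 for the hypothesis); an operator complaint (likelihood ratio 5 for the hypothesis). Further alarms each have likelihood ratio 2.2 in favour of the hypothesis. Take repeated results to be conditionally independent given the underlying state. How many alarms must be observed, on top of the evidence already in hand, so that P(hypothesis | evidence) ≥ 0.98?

10

Prior odds = 0.0025/0.9975 = 1/399.
Combined Bayes factor of the evidence already in hand = 3 × 5 = 15.
Odds after that evidence = (1/399) × 15 = 5/133.
Target odds = 0.98/0.02 = 49.
Need 2.2ⁿ ≥ 49 ÷ (5/133) = 1303.4.
2.2⁹ ≈1207.27 falls short of 1303.4 but 2.2¹⁰ ≈2655.99 reaches it, so n = 10.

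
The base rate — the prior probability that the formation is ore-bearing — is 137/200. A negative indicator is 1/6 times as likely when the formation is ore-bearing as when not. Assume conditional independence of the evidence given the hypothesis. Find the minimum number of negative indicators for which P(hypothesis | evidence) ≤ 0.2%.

Prior odds = 0.685/0.315 = 137/63.
Likelihood ratio per negative indicator = 1/6.
Target posterior odds = 0.002/0.998 = 1/499.
Need (137/63) × (1/6)ⁿ ≤ 1/499, i.e. (1/6)ⁿ ≤ 63/68363.
(1/6)³ = 1/216 is still above 63/68363 but (1/6)⁴ = 1/1296 is at or below it, so n = 4.

4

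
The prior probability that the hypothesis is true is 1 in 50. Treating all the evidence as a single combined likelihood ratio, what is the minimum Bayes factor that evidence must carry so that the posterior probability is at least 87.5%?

Prior odds = 0.02/0.98 = 1/49.
Target odds = 0.875/0.125 = 7.
Required Bayes factor = 7 ÷ (1/49) = 343.

343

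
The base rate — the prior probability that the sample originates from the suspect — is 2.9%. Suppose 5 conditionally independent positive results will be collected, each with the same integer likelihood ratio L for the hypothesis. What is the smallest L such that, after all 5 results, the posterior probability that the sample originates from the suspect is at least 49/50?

Prior odds = 0.029/0.971 = 29/971.
Target odds = 0.98/0.02 = 49.
Need L⁵ ≥ 49 ÷ (29/971) = 47579/29.
4⁵ = 1024 < 47579/29 ≤ 3125 = 5⁵, so L = 5.

5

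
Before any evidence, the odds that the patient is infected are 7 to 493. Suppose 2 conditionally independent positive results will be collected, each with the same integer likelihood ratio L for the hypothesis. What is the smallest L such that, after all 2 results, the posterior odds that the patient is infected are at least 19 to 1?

37

Prior odds = 7/493.
Target odds = 19.
Need L² ≥ 19 ÷ (7/493) = 9367/7.
36² = 1296 < 9367/7 ≤ 1369 = 37², so L = 37.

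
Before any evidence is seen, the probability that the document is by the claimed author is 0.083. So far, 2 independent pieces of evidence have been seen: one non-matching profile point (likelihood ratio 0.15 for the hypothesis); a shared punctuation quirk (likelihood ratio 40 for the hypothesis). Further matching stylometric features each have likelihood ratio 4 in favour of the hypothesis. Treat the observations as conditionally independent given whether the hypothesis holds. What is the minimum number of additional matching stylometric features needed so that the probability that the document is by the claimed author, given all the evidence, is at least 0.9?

Prior odds = 0.083/0.917 = 83/917.
Combined Bayes factor of the evidence already in hand = 0.15 × 40 = 6.
Odds after that evidence = (83/917) × 6 = 498/917.
Target odds = 0.9/0.1 = 9.
Need 4ⁿ ≥ 9 ÷ (498/917) = 2751/166.
4² = 16 falls short of 2751/166 but 4³ = 64 reaches it, so n = 3.

3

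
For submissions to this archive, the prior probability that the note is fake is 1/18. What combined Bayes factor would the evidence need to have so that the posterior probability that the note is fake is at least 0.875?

Prior odds = (1/18)/(17/18) = 1/17.
Target odds = 0.875/0.125 = 7.
Required Bayes factor = 7 ÷ (1/17) = 119.

119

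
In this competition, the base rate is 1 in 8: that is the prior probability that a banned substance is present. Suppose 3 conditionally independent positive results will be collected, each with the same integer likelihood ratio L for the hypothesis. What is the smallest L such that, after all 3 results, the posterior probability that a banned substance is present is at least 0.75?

3

Prior odds = 0.125/0.875 = 1/7.
Target odds = 0.75/0.25 = 3.
Need L³ ≥ 3 ÷ (1/7) = 21.
2³ = 8 < 21 ≤ 27 = 3³, so L = 3.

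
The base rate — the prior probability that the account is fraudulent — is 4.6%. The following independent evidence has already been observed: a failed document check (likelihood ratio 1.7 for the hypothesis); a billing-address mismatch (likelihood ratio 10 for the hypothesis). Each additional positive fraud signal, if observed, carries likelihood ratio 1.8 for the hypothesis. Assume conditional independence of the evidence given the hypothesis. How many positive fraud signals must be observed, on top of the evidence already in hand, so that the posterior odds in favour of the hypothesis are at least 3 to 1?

Prior odds = 0.046/0.954 = 23/477.
Combined Bayes factor of the evidence already in hand = 1.7 × 10 = 17.
Odds after that evidence = (23/477) × 17 = 391/477.
Target odds = 3.
Need 1.8ⁿ ≥ 3 ÷ (391/477) = 1431/391.
1.8² = 3.24 falls short of 1431/391 but 1.8³ = 5.832 reaches it, so n = 3.

3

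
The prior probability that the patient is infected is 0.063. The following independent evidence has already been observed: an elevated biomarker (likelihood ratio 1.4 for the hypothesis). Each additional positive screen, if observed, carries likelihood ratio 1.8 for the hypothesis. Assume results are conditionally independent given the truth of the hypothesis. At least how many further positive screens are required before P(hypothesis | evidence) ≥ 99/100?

12

Prior odds = 0.063/0.937 = 63/937.
Bayes factor of the evidence already in hand = 1.4.
Odds after that evidence = (63/937) × 1.4 = 441/4685.
Target odds = 0.99/0.01 = 99.
Need 1.8ⁿ ≥ 99 ÷ (441/4685) = 51535/49.
1.8¹¹ ≈642.684 falls short of 51535/49 but 1.8¹² ≈1156.83 reaches it, so n = 12.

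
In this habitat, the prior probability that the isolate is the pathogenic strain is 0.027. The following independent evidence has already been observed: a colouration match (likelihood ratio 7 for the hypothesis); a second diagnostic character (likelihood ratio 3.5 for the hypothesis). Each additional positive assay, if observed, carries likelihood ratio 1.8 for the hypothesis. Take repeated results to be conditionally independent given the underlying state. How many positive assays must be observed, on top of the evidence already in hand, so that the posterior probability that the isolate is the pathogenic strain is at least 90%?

5

Prior odds = 0.027/0.973 = 27/973.
Combined Bayes factor of the evidence already in hand = 7 × 3.5 = 24.5.
Odds after that evidence = (27/973) × 24.5 = 189/278.
Target odds = 0.9/0.1 = 9.
Need 1.8ⁿ ≥ 9 ÷ (189/278) = 278/21.
1.8⁴ = 10.4976 falls short of 278/21 but 1.8⁵ = 18.89568 reaches it, so n = 5.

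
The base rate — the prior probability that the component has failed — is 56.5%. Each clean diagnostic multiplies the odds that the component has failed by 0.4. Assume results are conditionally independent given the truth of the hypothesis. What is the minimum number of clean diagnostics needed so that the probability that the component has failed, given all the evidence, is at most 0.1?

3

Prior odds: 0.565 ÷ 0.435 = 113/87.
Likelihood ratio per clean diagnostic = 0.4.
Target odds: 0.1 ÷ 0.9 = 1/9.
Require 0.4ⁿ ≤ 1/9 ÷ (113/87) = 29/339.
0.4² = 0.16 is still above 29/339 but 0.4³ = 0.064 is at or below it, so n = 3.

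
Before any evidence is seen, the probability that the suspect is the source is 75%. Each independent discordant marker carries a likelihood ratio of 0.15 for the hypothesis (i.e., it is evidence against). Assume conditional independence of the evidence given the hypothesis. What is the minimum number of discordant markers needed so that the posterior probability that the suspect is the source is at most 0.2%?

4

Prior odds = 0.75/0.25 = 3.
Likelihood ratio per discordant marker = 0.15.
Target posterior odds = 0.002/0.998 = 1/499.
Require 0.15ⁿ ≤ 1/499 ÷ 3 = 1/1497.
0.15³ = 0.003375 is still above 1/1497 but 0.15⁴ = 81/160000 is at or below it, so n = 4.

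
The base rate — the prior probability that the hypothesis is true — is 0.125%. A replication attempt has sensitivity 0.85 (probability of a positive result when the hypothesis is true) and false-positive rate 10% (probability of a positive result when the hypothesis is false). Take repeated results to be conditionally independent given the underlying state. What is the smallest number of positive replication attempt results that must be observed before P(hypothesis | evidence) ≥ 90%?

Prior odds = 0.00125/0.99875 = 1/799.
Likelihood ratio of a positive result = 0.85/0.1 = 8.5.
Target odds: 0.9 ÷ 0.1 = 9.
Need (1/799) × 8.5ⁿ ≥ 9, i.e. 8.5ⁿ ≥ 7191.
8.5⁴ = 5220.0625 falls short of 7191 but 8.5⁵ = 44370.53125 reaches it, so n = 5.

5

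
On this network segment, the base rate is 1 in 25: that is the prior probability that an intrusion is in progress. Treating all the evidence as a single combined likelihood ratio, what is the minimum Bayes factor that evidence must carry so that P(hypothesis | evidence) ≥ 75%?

Prior odds = 0.04/0.96 = 1/24.
Target odds = 0.75/0.25 = 3.
Required Bayes factor = 3 ÷ (1/24) = 72.

72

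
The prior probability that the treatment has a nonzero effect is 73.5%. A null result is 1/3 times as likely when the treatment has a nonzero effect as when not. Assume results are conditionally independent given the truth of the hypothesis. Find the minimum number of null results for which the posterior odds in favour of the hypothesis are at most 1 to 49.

5

Prior odds: 0.735 ÷ 0.265 = 147/53.
Likelihood ratio per null result = 1/3.
Target odds = 1/49.
Need (147/53) × (1/3)ⁿ ≤ 1/49, i.e. (1/3)ⁿ ≤ 53/7203.
(1/3)⁴ = 1/81 is still above 53/7203 but (1/3)⁵ = 1/243 is at or below it, so n = 5.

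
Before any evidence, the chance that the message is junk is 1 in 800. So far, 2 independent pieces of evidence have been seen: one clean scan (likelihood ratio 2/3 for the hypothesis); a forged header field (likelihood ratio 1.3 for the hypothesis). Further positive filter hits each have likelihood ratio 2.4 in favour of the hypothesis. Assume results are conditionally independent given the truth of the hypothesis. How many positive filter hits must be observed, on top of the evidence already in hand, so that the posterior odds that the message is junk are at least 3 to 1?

Prior odds = 0.00125/0.99875 = 1/799.
Combined Bayes factor of the evidence already in hand = (2/3) × 1.3 = 13/15.
Odds after that evidence = (1/799) × 13/15 = 13/11985.
Target odds = 3.
Need 2.4ⁿ ≥ 3 ÷ (13/11985) = 35955/13.
2.4⁹ ≈2641.81 falls short of 35955/13 but 2.4¹⁰ ≈6340.34 reaches it, so n = 10.

10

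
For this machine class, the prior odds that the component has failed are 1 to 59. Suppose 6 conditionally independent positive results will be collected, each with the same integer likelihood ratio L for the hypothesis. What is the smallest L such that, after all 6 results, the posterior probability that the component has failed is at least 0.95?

Prior odds = 1/59.
Target odds = 0.95/0.05 = 19.
Need L⁶ ≥ 19 ÷ (1/59) = 1121.
3⁶ = 729 < 1121 ≤ 4096 = 4⁶, so L = 4.

4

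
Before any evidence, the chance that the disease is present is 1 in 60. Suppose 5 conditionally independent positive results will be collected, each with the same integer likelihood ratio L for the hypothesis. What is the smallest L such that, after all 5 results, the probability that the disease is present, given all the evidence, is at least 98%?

5

Prior odds = (1/60)/(59/60) = 1/59.
Target odds = 0.98/0.02 = 49.
Need L⁵ ≥ 49 ÷ (1/59) = 2891.
4⁵ = 1024 < 2891 ≤ 3125 = 5⁵, so L = 5.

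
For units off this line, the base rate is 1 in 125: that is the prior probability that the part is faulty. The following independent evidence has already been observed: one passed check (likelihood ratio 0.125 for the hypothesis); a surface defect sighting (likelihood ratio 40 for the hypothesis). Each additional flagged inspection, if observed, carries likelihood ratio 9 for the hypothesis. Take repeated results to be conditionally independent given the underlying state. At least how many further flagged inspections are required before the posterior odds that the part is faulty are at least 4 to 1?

Prior odds = 0.008/0.992 = 1/124.
Combined Bayes factor of the evidence already in hand = 0.125 × 40 = 5.
Odds after that evidence = (1/124) × 5 = 5/124.
Target odds = 4.
Need 9ⁿ ≥ 4 ÷ (5/124) = 99.2.
9² = 81 falls short of 99.2 but 9³ = 729 reaches it, so n = 3.

3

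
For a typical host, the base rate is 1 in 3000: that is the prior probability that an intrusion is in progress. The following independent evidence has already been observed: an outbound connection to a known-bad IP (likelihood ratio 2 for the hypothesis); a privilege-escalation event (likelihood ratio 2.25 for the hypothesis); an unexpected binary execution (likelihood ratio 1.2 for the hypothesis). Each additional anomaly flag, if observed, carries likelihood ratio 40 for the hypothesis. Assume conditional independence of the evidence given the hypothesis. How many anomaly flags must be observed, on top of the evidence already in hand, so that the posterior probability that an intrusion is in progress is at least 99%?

Prior odds = (1/3000)/(2999/3000) = 1/2999.
Combined Bayes factor of the evidence already in hand = 2 × 2.25 × 1.2 = 5.4.
Odds after that evidence = (1/2999) × 5.4 = 27/14995.
Target odds = 0.99/0.01 = 99.
Need 40ⁿ ≥ 99 ÷ (27/14995) = 164945/3.
40² = 1600 falls short of 164945/3 but 40³ = 64000 reaches it, so n = 3.

3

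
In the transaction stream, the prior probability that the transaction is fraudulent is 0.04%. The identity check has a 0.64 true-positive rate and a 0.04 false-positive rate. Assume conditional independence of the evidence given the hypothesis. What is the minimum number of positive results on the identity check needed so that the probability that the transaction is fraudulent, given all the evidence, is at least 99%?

Prior odds = 0.0004/0.9996 = 1/2499.
Likelihood ratio of a positive result = 0.64/0.04 = 16.
Target odds: 0.99 ÷ 0.01 = 99.
Require 16ⁿ ≥ 99 ÷ (1/2499) = 247401.
16⁴ = 65536 falls short of 247401 but 16⁵ = 1048576 reaches it, so n = 5.

5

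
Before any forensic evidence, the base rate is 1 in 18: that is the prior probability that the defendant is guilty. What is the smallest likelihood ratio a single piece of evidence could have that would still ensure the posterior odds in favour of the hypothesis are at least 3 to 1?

Prior odds = (1/18)/(17/18) = 1/17.
Target odds = 3.
Required Bayes factor = 3 ÷ (1/17) = 51.

51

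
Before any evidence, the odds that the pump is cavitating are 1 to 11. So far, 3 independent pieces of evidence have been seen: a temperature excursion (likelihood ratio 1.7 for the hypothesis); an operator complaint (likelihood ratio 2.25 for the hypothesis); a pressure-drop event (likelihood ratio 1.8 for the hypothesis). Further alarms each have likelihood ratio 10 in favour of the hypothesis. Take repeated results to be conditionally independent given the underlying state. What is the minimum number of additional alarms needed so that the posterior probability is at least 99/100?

3

Prior odds = 1/11.
Combined Bayes factor of the evidence already in hand = 1.7 × 2.25 × 1.8 = 6.885.
Odds after that evidence = (1/11) × 6.885 = 1377/2200.
Target odds = 0.99/0.01 = 99.
Need 10ⁿ ≥ 99 ÷ (1377/2200) = 24200/153.
10² = 100 falls short of 24200/153 but 10³ = 1000 reaches it, so n = 3.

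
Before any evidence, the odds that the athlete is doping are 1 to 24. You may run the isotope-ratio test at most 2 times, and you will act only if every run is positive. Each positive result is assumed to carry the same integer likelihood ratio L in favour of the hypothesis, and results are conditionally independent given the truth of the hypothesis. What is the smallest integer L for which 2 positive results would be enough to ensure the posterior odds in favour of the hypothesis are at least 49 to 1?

Prior odds = 1/24.
Target odds = 49.
Need L² ≥ 49 ÷ (1/24) = 1176.
34² = 1156 < 1176 ≤ 1225 = 35², so L = 35.

35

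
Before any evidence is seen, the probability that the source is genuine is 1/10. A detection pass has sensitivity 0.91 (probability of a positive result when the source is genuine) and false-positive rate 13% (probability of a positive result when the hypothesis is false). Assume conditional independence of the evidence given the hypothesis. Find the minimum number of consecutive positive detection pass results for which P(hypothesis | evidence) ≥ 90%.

3

Prior odds = 0.1/0.9 = 1/9.
Likelihood ratio of a positive result = 0.91/0.13 = 7.
Target odds: 0.9 ÷ 0.1 = 9.
Require 7ⁿ ≥ 9 ÷ (1/9) = 81.
7² = 49 falls short of 81 but 7³ = 343 reaches it, so n = 3.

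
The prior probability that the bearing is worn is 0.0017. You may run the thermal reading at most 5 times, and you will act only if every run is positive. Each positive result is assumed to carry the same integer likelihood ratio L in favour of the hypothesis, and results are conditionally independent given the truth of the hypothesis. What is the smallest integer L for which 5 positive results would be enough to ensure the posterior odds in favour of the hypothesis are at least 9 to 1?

6

Prior odds = 0.0017/0.9983 = 17/9983.
Target odds = 9.
Need L⁵ ≥ 9 ÷ (17/9983) = 89847/17.
5⁵ = 3125 < 89847/17 ≤ 7776 = 6⁵, so L = 6.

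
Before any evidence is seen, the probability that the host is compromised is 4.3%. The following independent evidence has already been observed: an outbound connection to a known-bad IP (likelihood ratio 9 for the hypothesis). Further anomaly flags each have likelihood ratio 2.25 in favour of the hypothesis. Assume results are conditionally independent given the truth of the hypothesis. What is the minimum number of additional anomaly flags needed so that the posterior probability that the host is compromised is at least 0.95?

5

Prior odds = 0.043/0.957 = 43/957.
Bayes factor of the evidence already in hand = 9.
Odds after that evidence = (43/957) × 9 = 129/319.
Target odds = 0.95/0.05 = 19.
Need 2.25ⁿ ≥ 19 ÷ (129/319) = 6061/129.
2.25⁴ = 25.62890625 falls short of 6061/129 but 2.25⁵ = 59049/1024 reaches it, so n = 5.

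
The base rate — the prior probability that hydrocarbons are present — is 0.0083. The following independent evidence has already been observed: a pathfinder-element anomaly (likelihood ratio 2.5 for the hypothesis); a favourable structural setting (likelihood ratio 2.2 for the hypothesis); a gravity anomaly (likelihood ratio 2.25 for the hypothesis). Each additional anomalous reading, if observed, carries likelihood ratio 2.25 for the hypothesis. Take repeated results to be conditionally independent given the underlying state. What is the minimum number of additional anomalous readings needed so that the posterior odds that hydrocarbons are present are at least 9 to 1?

6

Prior odds = 0.0083/0.9917 = 83/9917.
Combined Bayes factor of the evidence already in hand = 2.5 × 2.2 × 2.25 = 12.375.
Odds after that evidence = (83/9917) × 12.375 = 8217/79336.
Target odds = 9.
Need 2.25ⁿ ≥ 9 ÷ (8217/79336) = 79336/913.
2.25⁵ = 59049/1024 falls short of 79336/913 but 2.25⁶ = 531441/4096 reaches it, so n = 6.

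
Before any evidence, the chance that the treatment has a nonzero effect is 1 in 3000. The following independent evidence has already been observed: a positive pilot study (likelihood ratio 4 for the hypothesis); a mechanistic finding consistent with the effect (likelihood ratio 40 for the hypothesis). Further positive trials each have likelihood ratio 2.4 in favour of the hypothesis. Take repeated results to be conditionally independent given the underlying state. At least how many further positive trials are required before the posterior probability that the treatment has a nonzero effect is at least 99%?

Prior odds = (1/3000)/(2999/3000) = 1/2999.
Combined Bayes factor of the evidence already in hand = 4 × 40 = 160.
Odds after that evidence = (1/2999) × 160 = 160/2999.
Target odds = 0.99/0.01 = 99.
Need 2.4ⁿ ≥ 99 ÷ (160/2999) = 1855.63125.
2.4⁸ = 429981696/390625 falls short of 1855.63125 but 2.4⁹ ≈2641.81 reaches it, so n = 9.

9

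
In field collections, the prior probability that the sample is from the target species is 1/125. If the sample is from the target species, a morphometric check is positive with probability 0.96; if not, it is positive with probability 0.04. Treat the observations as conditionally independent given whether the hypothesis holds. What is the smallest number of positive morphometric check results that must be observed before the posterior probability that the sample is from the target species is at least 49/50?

3

Prior odds = 0.008/0.992 = 1/124.
Likelihood ratio of a positive = 0.96/0.04 = 24.
Target odds: 0.98 ÷ 0.02 = 49.
Require 24ⁿ ≥ 49 ÷ (1/124) = 6076.
24² = 576 falls short of 6076 but 24³ = 13824 reaches it, so n = 3.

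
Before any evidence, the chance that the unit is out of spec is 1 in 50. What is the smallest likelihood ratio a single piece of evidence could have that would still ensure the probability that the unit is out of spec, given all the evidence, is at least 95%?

Prior odds = 0.02/0.98 = 1/49.
Target odds = 0.95/0.05 = 19.
Required Bayes factor = 19 ÷ (1/49) = 931.

931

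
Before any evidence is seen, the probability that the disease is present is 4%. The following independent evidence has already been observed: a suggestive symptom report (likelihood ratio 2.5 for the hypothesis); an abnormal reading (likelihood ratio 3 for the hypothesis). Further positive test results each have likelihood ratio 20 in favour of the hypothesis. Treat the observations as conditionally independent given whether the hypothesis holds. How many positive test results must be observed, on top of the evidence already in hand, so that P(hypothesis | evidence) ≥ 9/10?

2

Prior odds = 0.04/0.96 = 1/24.
Combined Bayes factor of the evidence already in hand = 2.5 × 3 = 7.5.
Odds after that evidence = (1/24) × 7.5 = 0.3125.
Target odds = 0.9/0.1 = 9.
Need 20ⁿ ≥ 9 ÷ 0.3125 = 28.8.
20¹ = 20 falls short of 28.8 but 20² = 400 reaches it, so n = 2.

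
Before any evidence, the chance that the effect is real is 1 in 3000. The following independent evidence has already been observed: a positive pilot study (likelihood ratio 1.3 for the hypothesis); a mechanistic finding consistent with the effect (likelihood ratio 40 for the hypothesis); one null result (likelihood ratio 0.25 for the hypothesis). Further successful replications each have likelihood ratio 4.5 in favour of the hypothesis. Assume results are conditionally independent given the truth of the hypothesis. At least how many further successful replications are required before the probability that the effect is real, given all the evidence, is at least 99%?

Prior odds = (1/3000)/(2999/3000) = 1/2999.
Combined Bayes factor of the evidence already in hand = 1.3 × 40 × 0.25 = 13.
Odds after that evidence = (1/2999) × 13 = 13/2999.
Target odds = 0.99/0.01 = 99.
Need 4.5ⁿ ≥ 99 ÷ (13/2999) = 296901/13.
4.5⁶ = 8303.765625 falls short of 296901/13 but 4.5⁷ = 4782969/128 reaches it, so n = 7.

7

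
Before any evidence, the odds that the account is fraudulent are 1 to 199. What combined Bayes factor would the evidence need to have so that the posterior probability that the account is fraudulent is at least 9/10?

1791

Prior odds = 1/199.
Target odds = 0.9/0.1 = 9.
Required Bayes factor = 9 ÷ (1/199) = 1791.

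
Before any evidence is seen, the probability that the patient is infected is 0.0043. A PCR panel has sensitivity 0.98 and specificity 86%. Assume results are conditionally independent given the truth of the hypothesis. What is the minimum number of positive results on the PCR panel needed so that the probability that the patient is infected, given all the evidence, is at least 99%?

Prior odds = 0.0043/0.9957 = 43/9957.
False-positive rate = 1 − 0.86 = 0.14; likelihood ratio of a positive = 0.98/0.14 = 7.
Target odds: 0.99 ÷ 0.01 = 99.
Require 7ⁿ ≥ 99 ÷ (43/9957) = 985743/43.
7⁵ = 16807 falls short of 985743/43 but 7⁶ = 117649 reaches it, so n = 6.

6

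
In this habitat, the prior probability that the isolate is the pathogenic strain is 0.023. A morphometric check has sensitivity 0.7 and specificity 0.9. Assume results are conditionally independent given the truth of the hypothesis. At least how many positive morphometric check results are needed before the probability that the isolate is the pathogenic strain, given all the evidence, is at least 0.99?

Prior odds = 0.023/0.977 = 23/977.
False-positive rate = 1 − 0.9 = 0.1; likelihood ratio of a positive = 0.7/0.1 = 7.
Target odds: 0.99 ÷ 0.01 = 99.
Need (23/977) × 7ⁿ ≥ 99, i.e. 7ⁿ ≥ 96723/23.
7⁴ = 2401 falls short of 96723/23 but 7⁵ = 16807 reaches it, so n = 5.

5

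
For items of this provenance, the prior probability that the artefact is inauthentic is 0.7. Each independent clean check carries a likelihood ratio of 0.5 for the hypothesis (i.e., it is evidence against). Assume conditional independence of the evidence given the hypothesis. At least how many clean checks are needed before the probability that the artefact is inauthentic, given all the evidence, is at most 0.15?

4

Prior odds = 0.7/0.3 = 7/3.
Likelihood ratio per clean check = 0.5.
Target posterior odds = 0.15/0.85 = 3/17.
Require 0.5ⁿ ≤ 3/17 ÷ (7/3) = 9/119.
0.5³ = 0.125 is still above 9/119 but 0.5⁴ = 0.0625 is at or below it, so n = 4.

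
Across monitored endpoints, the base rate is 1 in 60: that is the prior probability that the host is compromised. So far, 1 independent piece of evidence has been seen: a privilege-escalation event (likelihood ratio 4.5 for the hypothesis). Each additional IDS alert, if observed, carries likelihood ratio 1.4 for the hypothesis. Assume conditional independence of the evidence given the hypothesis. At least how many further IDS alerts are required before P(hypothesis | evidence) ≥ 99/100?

Prior odds = (1/60)/(59/60) = 1/59.
Bayes factor of the evidence already in hand = 4.5.
Odds after that evidence = (1/59) × 4.5 = 9/118.
Target odds = 0.99/0.01 = 99.
Need 1.4ⁿ ≥ 99 ÷ (9/118) = 1298.
1.4²¹ ≈1171.36 falls short of 1298 but 1.4²² ≈1639.9 reaches it, so n = 22.

22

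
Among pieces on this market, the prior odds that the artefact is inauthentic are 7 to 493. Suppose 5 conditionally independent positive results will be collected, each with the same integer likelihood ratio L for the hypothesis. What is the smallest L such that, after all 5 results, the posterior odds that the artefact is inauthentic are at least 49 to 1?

Prior odds = 7/493.
Target odds = 49.
Need L⁵ ≥ 49 ÷ (7/493) = 3451.
5⁵ = 3125 < 3451 ≤ 7776 = 6⁵, so L = 6.

6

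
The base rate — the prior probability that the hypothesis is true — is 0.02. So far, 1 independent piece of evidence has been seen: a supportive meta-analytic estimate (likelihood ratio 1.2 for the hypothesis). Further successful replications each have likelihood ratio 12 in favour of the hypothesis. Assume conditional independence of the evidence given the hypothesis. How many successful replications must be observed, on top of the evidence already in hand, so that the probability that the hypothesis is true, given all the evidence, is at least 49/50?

4

Prior odds = 0.02/0.98 = 1/49.
Bayes factor of the evidence already in hand = 1.2.
Odds after that evidence = (1/49) × 1.2 = 6/245.
Target odds = 0.98/0.02 = 49.
Need 12ⁿ ≥ 49 ÷ (6/245) = 12005/6.
12³ = 1728 falls short of 12005/6 but 12⁴ = 20736 reaches it, so n = 4.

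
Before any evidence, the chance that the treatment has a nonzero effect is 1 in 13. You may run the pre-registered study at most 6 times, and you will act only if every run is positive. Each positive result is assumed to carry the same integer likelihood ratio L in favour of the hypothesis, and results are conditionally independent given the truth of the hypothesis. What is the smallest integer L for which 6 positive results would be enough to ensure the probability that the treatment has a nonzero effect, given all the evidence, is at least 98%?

3

Prior odds = (1/13)/(12/13) = 1/12.
Target odds = 0.98/0.02 = 49.
Need L⁶ ≥ 49 ÷ (1/12) = 588.
2⁶ = 64 < 588 ≤ 729 = 3⁶, so L = 3.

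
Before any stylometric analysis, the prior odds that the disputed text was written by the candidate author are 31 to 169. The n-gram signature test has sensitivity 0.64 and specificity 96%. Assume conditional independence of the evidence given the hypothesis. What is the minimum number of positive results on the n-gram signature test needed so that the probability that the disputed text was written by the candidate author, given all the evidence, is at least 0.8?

Prior odds = 31/169.
False-positive rate = 1 − 0.96 = 0.04; likelihood ratio of a positive = 0.64/0.04 = 16.
Target posterior odds = 0.8/0.2 = 4.
Require 16ⁿ ≥ 4 ÷ (31/169) = 676/31.
16¹ = 16 falls short of 676/31 but 16² = 256 reaches it, so n = 2.

2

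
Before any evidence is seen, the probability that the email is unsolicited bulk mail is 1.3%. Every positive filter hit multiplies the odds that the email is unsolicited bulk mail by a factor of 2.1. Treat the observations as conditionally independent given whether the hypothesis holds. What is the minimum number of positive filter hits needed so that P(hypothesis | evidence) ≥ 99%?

13

Prior odds = 0.013/0.987 = 13/987.
Likelihood ratio per positive filter hit = 2.1.
Target posterior odds = 0.99/0.01 = 99.
Need (13/987) × 2.1ⁿ ≥ 99, i.e. 2.1ⁿ ≥ 97713/13.
2.1¹² ≈7355.83 falls short of 97713/13 but 2.1¹³ ≈15447.2 reaches it, so n = 13.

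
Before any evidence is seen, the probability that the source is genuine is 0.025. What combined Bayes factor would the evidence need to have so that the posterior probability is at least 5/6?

195

Prior odds = 0.025/0.975 = 1/39.
Target odds = (5/6)/(1/6) = 5.
Required Bayes factor = 5 ÷ (1/39) = 195.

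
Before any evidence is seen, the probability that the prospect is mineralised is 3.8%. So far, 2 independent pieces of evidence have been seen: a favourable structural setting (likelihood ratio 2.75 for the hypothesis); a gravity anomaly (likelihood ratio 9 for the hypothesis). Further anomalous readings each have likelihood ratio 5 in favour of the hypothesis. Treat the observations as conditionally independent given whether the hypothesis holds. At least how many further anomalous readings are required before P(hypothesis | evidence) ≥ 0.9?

Prior odds = 0.038/0.962 = 19/481.
Combined Bayes factor of the evidence already in hand = 2.75 × 9 = 24.75.
Odds after that evidence = (19/481) × 24.75 = 1881/1924.
Target odds = 0.9/0.1 = 9.
Need 5ⁿ ≥ 9 ÷ (1881/1924) = 1924/209.
5¹ = 5 falls short of 1924/209 but 5² = 25 reaches it, so n = 2.

2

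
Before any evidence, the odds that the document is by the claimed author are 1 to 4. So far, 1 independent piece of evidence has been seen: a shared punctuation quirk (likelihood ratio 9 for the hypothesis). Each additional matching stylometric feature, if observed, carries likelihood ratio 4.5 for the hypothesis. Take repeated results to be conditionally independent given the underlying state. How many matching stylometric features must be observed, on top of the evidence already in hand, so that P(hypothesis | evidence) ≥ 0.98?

Prior odds = 0.25.
Bayes factor of the evidence already in hand = 9.
Odds after that evidence = 0.25 × 9 = 2.25.
Target odds = 0.98/0.02 = 49.
Need 4.5ⁿ ≥ 49 ÷ 2.25 = 196/9.
4.5² = 20.25 falls short of 196/9 but 4.5³ = 91.125 reaches it, so n = 3.

3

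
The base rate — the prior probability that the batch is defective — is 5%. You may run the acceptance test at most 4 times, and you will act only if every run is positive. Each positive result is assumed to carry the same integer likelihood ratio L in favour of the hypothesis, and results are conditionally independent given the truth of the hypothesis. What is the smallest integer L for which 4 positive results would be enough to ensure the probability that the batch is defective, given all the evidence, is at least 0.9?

4

Prior odds = 0.05/0.95 = 1/19.
Target odds = 0.9/0.1 = 9.
Need L⁴ ≥ 9 ÷ (1/19) = 171.
3⁴ = 81 < 171 ≤ 256 = 4⁴, so L = 4.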